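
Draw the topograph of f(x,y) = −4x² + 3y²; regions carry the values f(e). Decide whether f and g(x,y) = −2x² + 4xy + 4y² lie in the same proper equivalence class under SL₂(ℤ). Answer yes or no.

D₁ = 48, D₂ = 48
river cycle of f (length 2): (3, 6, -1), (-1, 6, 3)
river cycle of g (length 2): (4, 4, -2), (-2, 4, 4)
cycles differ ⇒ inequivalent

no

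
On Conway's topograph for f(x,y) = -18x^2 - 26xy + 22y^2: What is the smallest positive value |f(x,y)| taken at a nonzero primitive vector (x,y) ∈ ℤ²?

descent: ρ → (22,26,-18)  [lands on river]
river: ρ → (-18,46,2)
river: ρ → (2,46,-18)
river: ρ → (-18,26,22)
river: ρ → (22,18,-22)
river: ρ → (-22,26,18)
river: ρ → (18,46,-2)
river: ρ → (-2,46,18)
river: ρ → (18,26,-22)
river: ρ → (-22,18,22)
closes: descent 1, river 10
min |a| on river = 2

2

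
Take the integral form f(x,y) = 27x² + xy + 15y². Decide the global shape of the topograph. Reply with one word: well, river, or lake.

D = b²−4ac = 1² − 4·27·15 = -1619
D < 0 ⇒ definite ⇒ every region one sign ⇒ single well

well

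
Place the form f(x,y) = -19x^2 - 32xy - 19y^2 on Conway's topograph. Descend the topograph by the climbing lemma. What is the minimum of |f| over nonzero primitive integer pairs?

translate: b→-6 (≡32 mod 38), so (19,32,19)→(19,-6,6)
flip: (19,-6,6)→(6,6,19)
reduced (well bottom): (6,6,19) with a≤c, −a<b≤a
well minimum |f| = |-6| = 6 (negative-definite)

6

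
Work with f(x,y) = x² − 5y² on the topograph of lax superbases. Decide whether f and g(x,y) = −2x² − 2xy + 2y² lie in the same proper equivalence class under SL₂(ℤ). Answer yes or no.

D₁ = 20, D₂ = 20
river cycle of f (length 2): (1, 4, -1), (-1, 4, 1)
river cycle of g (length 2): (2, 2, -2), (-2, 2, 2)
cycles differ ⇒ inequivalent

no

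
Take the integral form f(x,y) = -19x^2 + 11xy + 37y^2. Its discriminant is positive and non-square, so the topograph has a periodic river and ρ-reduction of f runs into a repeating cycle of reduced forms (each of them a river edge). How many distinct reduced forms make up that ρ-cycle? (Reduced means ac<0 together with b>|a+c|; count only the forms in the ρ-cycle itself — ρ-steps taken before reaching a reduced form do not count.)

D = 2933, ⌊√D⌋ = 54
descent: ρ → (37,-11,-19)
descent: ρ → (-19,49,7)  [lands on river]
river: ρ → (7,49,-19)
river: ρ → (-19,27,29)
river: ρ → (29,31,-17)
river: ρ → (-17,37,23)
river: ρ → (23,9,-31)
river: ρ → (-31,53,1)
river: ρ → (1,53,-31)
river: ρ → (-31,9,23)
river: ρ → (23,37,-17)
river: ρ → (-17,31,29)
river: ρ → (29,27,-19)
ρ-cycle length = 12 (tail of 2 descent steps not counted)

12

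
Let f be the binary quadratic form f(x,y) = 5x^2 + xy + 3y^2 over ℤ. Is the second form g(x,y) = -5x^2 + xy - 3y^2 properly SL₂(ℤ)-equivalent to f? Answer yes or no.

D₁ = -59, D₂ = -59
f: flip: (5,1,3)→(3,-1,5)
f: reduced (well bottom): (3,-1,5) with a≤c, −a<b≤a
g is negative-definite; reduce −g:
−g: flip: (5,-1,3)→(3,1,5)
−g: reduced (well bottom): (3,1,5) with a≤c, −a<b≤a
flip sign back: reduced form of g is (-3,-1,-5)
reduced forms (3, -1, 5) vs (-3, -1, -5) ⇒ inequivalent

no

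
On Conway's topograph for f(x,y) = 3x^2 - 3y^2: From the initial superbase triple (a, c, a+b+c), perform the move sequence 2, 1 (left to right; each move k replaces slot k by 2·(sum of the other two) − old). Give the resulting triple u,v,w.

start (3,-3,0) = (f(1,0),f(0,1),f(1,1))
replace slot 2: 2·(3+0) − (-3) = 9 → (3,9,0)
replace slot 1: 2·(9+0) − 3 = 15 → (15,9,0)

15,9,0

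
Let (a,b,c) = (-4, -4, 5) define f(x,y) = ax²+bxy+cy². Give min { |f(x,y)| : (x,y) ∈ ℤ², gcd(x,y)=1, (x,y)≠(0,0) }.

descent: ρ → (5,4,-4)  [lands on river]
river: ρ → (-4,4,5)
river: ρ → (5,6,-3)
river: ρ → (-3,6,5)
closes: descent 1, river 4
min |a| on river = 3

3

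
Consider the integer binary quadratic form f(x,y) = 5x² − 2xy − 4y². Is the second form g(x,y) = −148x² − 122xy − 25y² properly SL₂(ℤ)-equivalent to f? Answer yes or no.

D₁ = 84, D₂ = 84
river cycle of f (length 6): (-4, 2, 5), (5, 8, -1), (-1, 8, 5), (5, 2, -4), (-4, 6, 3), (3, 6, -4)
river cycle of g (length 6): (-4, 2, 5), (5, 8, -1), (-1, 8, 5), (5, 2, -4), (-4, 6, 3), (3, 6, -4)
cycles coincide ⇒ equivalent

yes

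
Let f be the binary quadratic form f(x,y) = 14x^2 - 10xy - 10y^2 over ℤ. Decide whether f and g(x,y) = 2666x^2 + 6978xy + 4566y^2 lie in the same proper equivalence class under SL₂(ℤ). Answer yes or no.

D₁ = 660, D₂ = 660
river cycle of f (length 4): (-10, 10, 14), (14, 18, -6), (-6, 18, 14), (14, 10, -10)
river cycle of g (length 4): (14, 10, -10), (-10, 10, 14), (14, 18, -6), (-6, 18, 14)
cycles coincide ⇒ equivalent

yes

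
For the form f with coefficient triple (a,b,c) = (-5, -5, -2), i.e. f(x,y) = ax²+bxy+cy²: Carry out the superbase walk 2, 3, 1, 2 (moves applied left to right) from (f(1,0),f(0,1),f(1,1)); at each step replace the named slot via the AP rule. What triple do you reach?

start (-5,-2,-12) = (f(1,0),f(0,1),f(1,1))
replace slot 2: 2·((-5)+(-12)) − (-2) = -32 → (-5,-32,-12)
replace slot 3: 2·((-5)+(-32)) − (-12) = -62 → (-5,-32,-62)
replace slot 1: 2·((-32)+(-62)) − (-5) = -183 → (-183,-32,-62)
replace slot 2: 2·((-183)+(-62)) − (-32) = -458 → (-183,-458,-62)

-183,-458,-62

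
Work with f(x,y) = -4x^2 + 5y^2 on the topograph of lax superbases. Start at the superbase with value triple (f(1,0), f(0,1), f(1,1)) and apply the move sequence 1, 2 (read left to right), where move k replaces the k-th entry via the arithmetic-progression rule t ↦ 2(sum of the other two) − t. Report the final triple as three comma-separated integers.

start (-4,5,1) = (f(1,0),f(0,1),f(1,1))
replace slot 1: 2·(5+1) − (-4) = 16 → (16,5,1)
replace slot 2: 2·(16+1) − 5 = 29 → (16,29,1)

16,29,1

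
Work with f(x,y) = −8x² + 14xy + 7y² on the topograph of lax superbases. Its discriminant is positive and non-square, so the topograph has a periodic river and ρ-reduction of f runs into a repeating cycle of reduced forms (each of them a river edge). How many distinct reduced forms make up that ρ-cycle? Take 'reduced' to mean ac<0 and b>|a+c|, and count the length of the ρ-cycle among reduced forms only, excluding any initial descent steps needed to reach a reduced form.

D = 420, ⌊√D⌋ = 20
river: ρ → (7,14,-8)
river: ρ → (-8,18,3)
river: ρ → (3,18,-8)
river: ρ → (-8,14,7)
ρ-cycle length = 4 (tail of 0 descent steps not counted)

4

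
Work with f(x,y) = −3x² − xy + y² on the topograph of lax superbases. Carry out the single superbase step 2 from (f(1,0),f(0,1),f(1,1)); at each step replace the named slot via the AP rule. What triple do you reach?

start (-3,1,-3) = (f(1,0),f(0,1),f(1,1))
replace slot 2: 2·((-3)+(-3)) − 1 = -13 → (-3,-13,-3)

-3,-13,-3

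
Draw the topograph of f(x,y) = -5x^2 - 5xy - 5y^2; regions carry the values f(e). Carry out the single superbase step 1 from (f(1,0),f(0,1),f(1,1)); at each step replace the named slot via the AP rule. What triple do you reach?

start (-5,-5,-15) = (f(1,0),f(0,1),f(1,1))
replace slot 1: 2·((-5)+(-15)) − (-5) = -35 → (-35,-5,-15)

-35,-5,-15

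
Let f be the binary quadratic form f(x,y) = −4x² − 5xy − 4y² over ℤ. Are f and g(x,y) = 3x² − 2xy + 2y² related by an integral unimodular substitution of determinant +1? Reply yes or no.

D₁ = -39, D₂ = -20
discriminants differ ⇒ not SL₂(ℤ)-equivalent

no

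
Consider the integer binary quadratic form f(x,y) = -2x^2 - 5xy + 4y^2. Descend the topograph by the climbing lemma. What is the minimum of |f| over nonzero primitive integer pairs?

descent: ρ → (4,5,-2)  [lands on river]
river: ρ → (-2,7,1)
river: ρ → (1,7,-2)
river: ρ → (-2,5,4)
river: ρ → (4,3,-3)
river: ρ → (-3,3,4)
closes: descent 1, river 6
min |a| on river = 1

1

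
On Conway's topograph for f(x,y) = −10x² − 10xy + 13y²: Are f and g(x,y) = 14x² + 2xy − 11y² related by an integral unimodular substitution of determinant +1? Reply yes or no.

D₁ = 620, D₂ = 620
river cycle of f (length 8): (13, 10, -10), (-10, 10, 13), (13, 16, -7), (-7, 12, 17), (17, 22, -2), (-2, 22, 17), (17, 12, -7), (-7, 16, 13)
river cycle of g (length 4): (-11, 20, 5), (5, 20, -11), (-11, 24, 1), (1, 24, -11)
cycles differ ⇒ inequivalent

no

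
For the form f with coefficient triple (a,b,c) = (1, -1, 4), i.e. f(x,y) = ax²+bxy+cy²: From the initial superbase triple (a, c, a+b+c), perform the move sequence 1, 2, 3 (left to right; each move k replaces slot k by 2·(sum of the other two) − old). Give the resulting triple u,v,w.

start (1,4,4) = (f(1,0),f(0,1),f(1,1))
replace slot 1: 2·(4+4) − 1 = 15 → (15,4,4)
replace slot 2: 2·(15+4) − 4 = 34 → (15,34,4)
replace slot 3: 2·(15+34) − 4 = 94 → (15,34,94)

15,34,94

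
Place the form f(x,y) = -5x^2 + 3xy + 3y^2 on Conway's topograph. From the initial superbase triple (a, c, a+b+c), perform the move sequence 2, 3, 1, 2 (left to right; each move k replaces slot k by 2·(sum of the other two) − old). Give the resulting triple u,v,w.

start (-5,3,1) = (f(1,0),f(0,1),f(1,1))
replace slot 2: 2·((-5)+1) − 3 = -11 → (-5,-11,1)
replace slot 3: 2·((-5)+(-11)) − 1 = -33 → (-5,-11,-33)
replace slot 1: 2·((-11)+(-33)) − (-5) = -83 → (-83,-11,-33)
replace slot 2: 2·((-83)+(-33)) − (-11) = -221 → (-83,-221,-33)

-83,-221,-33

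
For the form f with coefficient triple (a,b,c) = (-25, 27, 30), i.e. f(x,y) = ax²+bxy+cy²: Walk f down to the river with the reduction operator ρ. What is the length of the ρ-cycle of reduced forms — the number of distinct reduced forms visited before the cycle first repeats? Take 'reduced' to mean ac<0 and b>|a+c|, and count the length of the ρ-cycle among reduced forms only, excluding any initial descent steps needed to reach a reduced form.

D = 3729, ⌊√D⌋ = 61
river: ρ → (30,33,-22)
river: ρ → (-22,55,8)
river: ρ → (8,57,-15)
river: ρ → (-15,33,44)
river: ρ → (44,55,-4)
river: ρ → (-4,57,30)
river: ρ → (30,3,-31)
river: ρ → (-31,59,2)
river: ρ → (2,61,-1)
river: ρ → (-1,61,2)
river: ρ → (2,59,-31)
river: ρ → (-31,3,30)
river: ρ → (30,57,-4)
river: ρ → (-4,55,44)
river: ρ → (44,33,-15)
river: ρ → (-15,57,8)
river: ρ → (8,55,-22)
river: ρ → (-22,33,30)
river: ρ → (30,27,-25)
river: ρ → (-25,23,32)
river: ρ → (32,41,-16)
river: ρ → (-16,55,11)
river: ρ → (11,55,-16)
river: ρ → (-16,41,32)
river: ρ → (32,23,-25)
river: ρ → (-25,27,30)
ρ-cycle length = 26 (tail of 0 descent steps not counted)

26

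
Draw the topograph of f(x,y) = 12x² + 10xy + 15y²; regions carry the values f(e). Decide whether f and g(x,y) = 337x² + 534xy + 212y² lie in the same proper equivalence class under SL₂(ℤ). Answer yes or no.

D₁ = -620, D₂ = -620
f: reduced (well bottom): (12,10,15) with a≤c, −a<b≤a
g: translate: b→-140 (≡534 mod 674), so (337,534,212)→(337,-140,15)
g: flip: (337,-140,15)→(15,140,337)
g: translate: b→-10 (≡140 mod 30), so (15,140,337)→(15,-10,12)
g: flip: (15,-10,12)→(12,10,15)
g: reduced (well bottom): (12,10,15) with a≤c, −a<b≤a
reduced forms (12, 10, 15) vs (12, 10, 15) ⇒ equivalent

yes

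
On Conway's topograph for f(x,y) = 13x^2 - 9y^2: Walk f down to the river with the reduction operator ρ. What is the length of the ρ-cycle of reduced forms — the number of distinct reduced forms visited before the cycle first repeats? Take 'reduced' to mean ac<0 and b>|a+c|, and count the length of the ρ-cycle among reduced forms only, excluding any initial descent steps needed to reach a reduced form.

D = 468, ⌊√D⌋ = 21
descent: ρ → (-9,18,4)  [lands on river]
river: ρ → (4,14,-17)
river: ρ → (-17,20,1)
river: ρ → (1,20,-17)
river: ρ → (-17,14,4)
river: ρ → (4,18,-9)
ρ-cycle length = 6 (tail of 1 descent step not counted)

6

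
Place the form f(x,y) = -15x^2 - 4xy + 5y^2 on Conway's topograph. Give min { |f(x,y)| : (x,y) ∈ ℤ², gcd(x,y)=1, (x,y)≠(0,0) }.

descent: ρ → (5,14,-6)  [lands on river]
river: ρ → (-6,10,9)
river: ρ → (9,8,-7)
river: ρ → (-7,6,10)
river: ρ → (10,14,-3)
river: ρ → (-3,16,5)
closes: descent 1, river 6
min |a| on river = 3

3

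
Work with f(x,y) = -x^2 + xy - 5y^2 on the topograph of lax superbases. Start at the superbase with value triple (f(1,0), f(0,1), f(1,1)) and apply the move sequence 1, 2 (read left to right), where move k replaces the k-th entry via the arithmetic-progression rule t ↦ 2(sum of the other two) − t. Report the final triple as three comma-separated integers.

start (-1,-5,-5) = (f(1,0),f(0,1),f(1,1))
replace slot 1: 2·((-5)+(-5)) − (-1) = -19 → (-19,-5,-5)
replace slot 2: 2·((-19)+(-5)) − (-5) = -43 → (-19,-43,-5)

-19,-43,-5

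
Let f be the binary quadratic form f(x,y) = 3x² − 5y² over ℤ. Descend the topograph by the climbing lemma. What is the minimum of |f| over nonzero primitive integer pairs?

descent: ρ → (-5,0,3)
descent: ρ → (3,6,-2)  [lands on river]
river: ρ → (-2,6,3)
closes: descent 2, river 2
min |a| on river = 2

2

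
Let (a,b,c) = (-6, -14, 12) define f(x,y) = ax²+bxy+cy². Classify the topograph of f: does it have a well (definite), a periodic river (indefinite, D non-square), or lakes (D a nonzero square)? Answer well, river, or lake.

D = b²−4ac = (-14)² − 4·(-6)·12 = 484
D = 22² is a perfect square ⇒ form factors over ℤ ⇒ lakes

lake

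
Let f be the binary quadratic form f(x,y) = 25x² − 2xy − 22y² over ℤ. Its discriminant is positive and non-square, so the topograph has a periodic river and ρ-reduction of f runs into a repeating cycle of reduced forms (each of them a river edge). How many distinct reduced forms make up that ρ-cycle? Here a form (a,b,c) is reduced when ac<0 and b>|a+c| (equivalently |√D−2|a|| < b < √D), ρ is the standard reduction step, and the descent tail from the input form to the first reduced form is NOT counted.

D = 2204, ⌊√D⌋ = 46
descent: ρ → (-22,46,1)  [lands on river]
river: ρ → (1,46,-22)
river: ρ → (-22,42,5)
river: ρ → (5,38,-38)
river: ρ → (-38,38,5)
river: ρ → (5,42,-22)
ρ-cycle length = 6 (tail of 1 descent step not counted)

6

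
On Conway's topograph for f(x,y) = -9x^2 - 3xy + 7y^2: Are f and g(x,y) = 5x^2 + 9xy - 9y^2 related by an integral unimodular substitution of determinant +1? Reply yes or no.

D₁ = 261, D₂ = 261
river cycle of f (length 8): (7, 3, -9), (-9, 15, 1), (1, 15, -9), (-9, 3, 7), (7, 11, -5), (-5, 9, 9), (9, 9, -5), (-5, 11, 7)
river cycle of g (length 8): (-9, 9, 5), (5, 11, -7), (-7, 3, 9), (9, 15, -1), (-1, 15, 9), (9, 3, -7), (-7, 11, 5), (5, 9, -9)
cycles differ ⇒ inequivalent

no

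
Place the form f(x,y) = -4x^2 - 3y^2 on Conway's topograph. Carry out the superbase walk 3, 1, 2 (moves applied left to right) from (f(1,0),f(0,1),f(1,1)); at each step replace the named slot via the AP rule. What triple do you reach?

start (-4,-3,-7) = (f(1,0),f(0,1),f(1,1))
replace slot 3: 2·((-4)+(-3)) − (-7) = -7 → (-4,-3,-7)
replace slot 1: 2·((-3)+(-7)) − (-4) = -16 → (-16,-3,-7)
replace slot 2: 2·((-16)+(-7)) − (-3) = -43 → (-16,-43,-7)

-16,-43,-7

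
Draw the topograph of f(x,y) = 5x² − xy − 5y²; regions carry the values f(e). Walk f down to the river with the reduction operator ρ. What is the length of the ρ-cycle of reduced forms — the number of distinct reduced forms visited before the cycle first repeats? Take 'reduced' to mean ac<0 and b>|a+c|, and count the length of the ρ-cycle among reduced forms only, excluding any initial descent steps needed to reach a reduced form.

D = 101, ⌊√D⌋ = 10
descent: ρ → (-5,1,5)  [lands on river]
river: ρ → (5,9,-1)
river: ρ → (-1,9,5)
river: ρ → (5,1,-5)
river: ρ → (-5,9,1)
river: ρ → (1,9,-5)
ρ-cycle length = 6 (tail of 1 descent step not counted)

6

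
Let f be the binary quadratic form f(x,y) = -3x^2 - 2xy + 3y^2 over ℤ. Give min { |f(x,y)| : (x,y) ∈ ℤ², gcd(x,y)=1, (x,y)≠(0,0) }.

descent: ρ → (3,2,-3)  [lands on river]
river: ρ → (-3,4,2)
river: ρ → (2,4,-3)
river: ρ → (-3,2,3)
river: ρ → (3,4,-2)
river: ρ → (-2,4,3)
closes: descent 1, river 6
min |a| on river = 2

2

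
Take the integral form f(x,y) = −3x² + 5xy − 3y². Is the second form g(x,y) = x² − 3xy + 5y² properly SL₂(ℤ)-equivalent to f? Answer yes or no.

D₁ = -11, D₂ = -11
f is negative-definite; reduce −f:
−f: translate: b→1 (≡-5 mod 6), so (3,-5,3)→(3,1,1)
−f: flip: (3,1,1)→(1,-1,3)
−f: translate: b→1 (≡-1 mod 2), so (1,-1,3)→(1,1,3)
−f: reduced (well bottom): (1,1,3) with a≤c, −a<b≤a
flip sign back: reduced form of f is (-1,-1,-3)
g: translate: b→1 (≡-3 mod 2), so (1,-3,5)→(1,1,3)
g: reduced (well bottom): (1,1,3) with a≤c, −a<b≤a
reduced forms (-1, -1, -3) vs (1, 1, 3) ⇒ inequivalent

no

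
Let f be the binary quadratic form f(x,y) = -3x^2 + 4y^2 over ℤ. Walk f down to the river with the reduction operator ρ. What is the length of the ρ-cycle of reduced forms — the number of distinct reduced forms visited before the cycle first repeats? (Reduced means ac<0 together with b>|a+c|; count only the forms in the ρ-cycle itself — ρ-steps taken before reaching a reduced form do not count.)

D = 48, ⌊√D⌋ = 6
descent: ρ → (4,0,-3)
descent: ρ → (-3,6,1)  [lands on river]
river: ρ → (1,6,-3)
ρ-cycle length = 2 (tail of 2 descent steps not counted)

2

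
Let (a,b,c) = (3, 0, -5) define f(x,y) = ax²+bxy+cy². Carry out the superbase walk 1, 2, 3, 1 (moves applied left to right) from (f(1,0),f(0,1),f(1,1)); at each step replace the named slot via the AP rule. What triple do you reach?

start (3,-5,-2) = (f(1,0),f(0,1),f(1,1))
replace slot 1: 2·((-5)+(-2)) − 3 = -17 → (-17,-5,-2)
replace slot 2: 2·((-17)+(-2)) − (-5) = -33 → (-17,-33,-2)
replace slot 3: 2·((-17)+(-33)) − (-2) = -98 → (-17,-33,-98)
replace slot 1: 2·((-33)+(-98)) − (-17) = -245 → (-245,-33,-98)

-245,-33,-98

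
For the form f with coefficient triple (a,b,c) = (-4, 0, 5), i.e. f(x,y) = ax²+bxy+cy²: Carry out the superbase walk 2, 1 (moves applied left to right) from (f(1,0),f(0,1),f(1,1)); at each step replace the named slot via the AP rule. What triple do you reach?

start (-4,5,1) = (f(1,0),f(0,1),f(1,1))
replace slot 2: 2·((-4)+1) − 5 = -11 → (-4,-11,1)
replace slot 1: 2·((-11)+1) − (-4) = -16 → (-16,-11,1)

-16,-11,1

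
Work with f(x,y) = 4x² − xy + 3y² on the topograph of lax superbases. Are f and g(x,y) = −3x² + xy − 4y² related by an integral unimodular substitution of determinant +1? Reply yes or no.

D₁ = -47, D₂ = -47
f: flip: (4,-1,3)→(3,1,4)
f: reduced (well bottom): (3,1,4) with a≤c, −a<b≤a
g is negative-definite; reduce −g:
−g: reduced (well bottom): (3,-1,4) with a≤c, −a<b≤a
flip sign back: reduced form of g is (-3,1,-4)
reduced forms (3, 1, 4) vs (-3, 1, -4) ⇒ inequivalent

no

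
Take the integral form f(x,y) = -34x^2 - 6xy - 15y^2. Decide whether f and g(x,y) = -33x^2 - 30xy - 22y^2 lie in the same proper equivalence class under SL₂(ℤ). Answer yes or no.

D₁ = -2004, D₂ = -2004
f is negative-definite; reduce −f:
−f: flip: (34,6,15)→(15,-6,34)
−f: reduced (well bottom): (15,-6,34) with a≤c, −a<b≤a
flip sign back: reduced form of f is (-15,6,-34)
g is negative-definite; reduce −g:
−g: flip: (33,30,22)→(22,-30,33)
−g: translate: b→14 (≡-30 mod 44), so (22,-30,33)→(22,14,25)
−g: reduced (well bottom): (22,14,25) with a≤c, −a<b≤a
flip sign back: reduced form of g is (-22,-14,-25)
reduced forms (-15, 6, -34) vs (-22, -14, -25) ⇒ inequivalent

no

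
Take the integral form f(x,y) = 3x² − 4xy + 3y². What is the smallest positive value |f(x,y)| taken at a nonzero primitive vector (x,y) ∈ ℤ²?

translate: b→2 (≡-4 mod 6), so (3,-4,3)→(3,2,2)
flip: (3,2,2)→(2,-2,3)
translate: b→2 (≡-2 mod 4), so (2,-2,3)→(2,2,3)
reduced (well bottom): (2,2,3) with a≤c, −a<b≤a
well minimum = a = 2

2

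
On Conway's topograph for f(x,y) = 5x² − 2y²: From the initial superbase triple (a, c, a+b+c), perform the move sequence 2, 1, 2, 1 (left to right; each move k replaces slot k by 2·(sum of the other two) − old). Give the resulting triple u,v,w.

start (5,-2,3) = (f(1,0),f(0,1),f(1,1))
replace slot 2: 2·(5+3) − (-2) = 18 → (5,18,3)
replace slot 1: 2·(18+3) − 5 = 37 → (37,18,3)
replace slot 2: 2·(37+3) − 18 = 62 → (37,62,3)
replace slot 1: 2·(62+3) − 37 = 93 → (93,62,3)

93,62,3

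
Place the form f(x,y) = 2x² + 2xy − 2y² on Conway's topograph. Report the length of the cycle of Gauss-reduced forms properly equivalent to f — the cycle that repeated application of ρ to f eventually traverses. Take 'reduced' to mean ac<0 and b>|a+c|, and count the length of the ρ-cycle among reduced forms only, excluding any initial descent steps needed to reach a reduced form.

D = 20, ⌊√D⌋ = 4
river: ρ → (-2,2,2)
river: ρ → (2,2,-2)
ρ-cycle length = 2 (tail of 0 descent steps not counted)

2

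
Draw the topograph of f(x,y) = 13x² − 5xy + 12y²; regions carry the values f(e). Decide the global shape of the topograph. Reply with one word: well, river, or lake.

D = b²−4ac = (-5)² − 4·13·12 = -599
D < 0 ⇒ definite ⇒ every region one sign ⇒ single well

well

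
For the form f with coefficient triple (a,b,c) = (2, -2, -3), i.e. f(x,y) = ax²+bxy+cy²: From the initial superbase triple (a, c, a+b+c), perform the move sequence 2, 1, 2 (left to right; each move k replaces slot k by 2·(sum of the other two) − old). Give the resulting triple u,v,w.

start (2,-3,-3) = (f(1,0),f(0,1),f(1,1))
replace slot 2: 2·(2+(-3)) − (-3) = 1 → (2,1,-3)
replace slot 1: 2·(1+(-3)) − 2 = -6 → (-6,1,-3)
replace slot 2: 2·((-6)+(-3)) − 1 = -19 → (-6,-19,-3)

-6,-19,-3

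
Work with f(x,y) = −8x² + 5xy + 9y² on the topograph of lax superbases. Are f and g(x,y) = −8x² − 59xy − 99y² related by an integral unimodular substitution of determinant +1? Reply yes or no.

D₁ = 313, D₂ = 313
river cycle of f (length 38): (9, 13, -4), (-4, 11, 12), (12, 13, -3), (-3, 17, 2), (2, 15, -11), (-11, 7, 6), (6, 17, -1), (-1, 17, 6), (6, 7, -11), (-11, 15, 2), … (28 more)
river cycle of g (length 38): (-8, 5, 9), (9, 13, -4), (-4, 11, 12), (12, 13, -3), (-3, 17, 2), (2, 15, -11), (-11, 7, 6), (6, 17, -1), (-1, 17, 6), (6, 7, -11), … (28 more)
cycles coincide ⇒ equivalent

yes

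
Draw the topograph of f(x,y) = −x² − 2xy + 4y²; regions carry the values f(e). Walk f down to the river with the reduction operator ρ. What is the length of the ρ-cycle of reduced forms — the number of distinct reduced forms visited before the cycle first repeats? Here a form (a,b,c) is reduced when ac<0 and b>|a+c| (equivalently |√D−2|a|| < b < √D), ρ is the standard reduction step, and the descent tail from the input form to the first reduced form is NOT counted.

D = 20, ⌊√D⌋ = 4
descent: ρ → (4,2,-1)
descent: ρ → (-1,4,1)  [lands on river]
river: ρ → (1,4,-1)
ρ-cycle length = 2 (tail of 2 descent steps not counted)

2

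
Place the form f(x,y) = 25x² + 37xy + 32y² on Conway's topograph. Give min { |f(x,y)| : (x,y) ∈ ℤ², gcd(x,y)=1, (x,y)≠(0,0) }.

translate: b→-13 (≡37 mod 50), so (25,37,32)→(25,-13,20)
flip: (25,-13,20)→(20,13,25)
reduced (well bottom): (20,13,25) with a≤c, −a<b≤a
well minimum = a = 20

20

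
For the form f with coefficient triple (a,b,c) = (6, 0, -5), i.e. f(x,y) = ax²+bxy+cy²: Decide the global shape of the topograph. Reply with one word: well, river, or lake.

D = b²−4ac = 0² − 4·6·(-5) = 120
D > 0 non-square ⇒ indefinite ⇒ periodic river

river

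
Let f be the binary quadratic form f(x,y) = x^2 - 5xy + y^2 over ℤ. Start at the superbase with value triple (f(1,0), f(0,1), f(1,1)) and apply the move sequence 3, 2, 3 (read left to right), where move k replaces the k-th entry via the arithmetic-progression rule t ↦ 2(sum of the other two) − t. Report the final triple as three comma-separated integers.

start (1,1,-3) = (f(1,0),f(0,1),f(1,1))
replace slot 3: 2·(1+1) − (-3) = 7 → (1,1,7)
replace slot 2: 2·(1+7) − 1 = 15 → (1,15,7)
replace slot 3: 2·(1+15) − 7 = 25 → (1,15,25)

1,15,25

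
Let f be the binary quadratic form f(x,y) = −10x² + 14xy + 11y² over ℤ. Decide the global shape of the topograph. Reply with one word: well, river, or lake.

D = b²−4ac = 14² − 4·(-10)·11 = 636
D > 0 non-square ⇒ indefinite ⇒ periodic river

river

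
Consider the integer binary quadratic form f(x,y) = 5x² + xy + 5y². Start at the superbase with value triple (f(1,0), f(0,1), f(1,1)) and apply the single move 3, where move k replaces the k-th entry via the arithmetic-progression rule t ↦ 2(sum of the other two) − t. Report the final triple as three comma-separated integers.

start (5,5,11) = (f(1,0),f(0,1),f(1,1))
replace slot 3: 2·(5+5) − 11 = 9 → (5,5,9)

5,5,9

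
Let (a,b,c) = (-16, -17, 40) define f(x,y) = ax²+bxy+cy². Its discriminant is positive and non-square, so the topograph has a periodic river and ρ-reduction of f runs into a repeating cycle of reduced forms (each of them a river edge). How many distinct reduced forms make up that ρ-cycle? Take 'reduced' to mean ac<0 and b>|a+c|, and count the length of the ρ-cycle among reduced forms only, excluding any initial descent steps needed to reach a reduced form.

D = 2849, ⌊√D⌋ = 53
descent: ρ → (40,17,-16)
descent: ρ → (-16,47,10)  [lands on river]
river: ρ → (10,53,-1)
river: ρ → (-1,53,10)
river: ρ → (10,47,-16)
river: ρ → (-16,49,7)
river: ρ → (7,49,-16)
ρ-cycle length = 6 (tail of 2 descent steps not counted)

6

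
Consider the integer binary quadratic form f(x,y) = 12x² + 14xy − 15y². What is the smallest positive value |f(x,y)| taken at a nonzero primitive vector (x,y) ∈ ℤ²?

river: ρ → (-15,16,11)
river: ρ → (11,28,-3)
river: ρ → (-3,26,20)
river: ρ → (20,14,-9)
river: ρ → (-9,22,12)
river: ρ → (12,26,-5)
river: ρ → (-5,24,17)
river: ρ → (17,10,-12)
river: ρ → (-12,14,15)
river: ρ → (15,16,-11)
river: ρ → (-11,28,3)
river: ρ → (3,26,-20)
river: ρ → (-20,14,9)
river: ρ → (9,22,-12)
river: ρ → (-12,26,5)
river: ρ → (5,24,-17)
river: ρ → (-17,10,12)
river: ρ → (12,14,-15)
closes: descent 0, river 18
min |a| on river = 3

3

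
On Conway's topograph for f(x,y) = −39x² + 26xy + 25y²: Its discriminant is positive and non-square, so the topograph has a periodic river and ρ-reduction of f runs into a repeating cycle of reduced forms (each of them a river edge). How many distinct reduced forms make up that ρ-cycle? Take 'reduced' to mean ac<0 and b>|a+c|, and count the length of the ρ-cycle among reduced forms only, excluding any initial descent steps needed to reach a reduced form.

D = 4576, ⌊√D⌋ = 67
river: ρ → (25,24,-40)
river: ρ → (-40,56,9)
river: ρ → (9,52,-52)
river: ρ → (-52,52,9)
river: ρ → (9,56,-40)
river: ρ → (-40,24,25)
river: ρ → (25,26,-39)
river: ρ → (-39,52,12)
river: ρ → (12,44,-55)
river: ρ → (-55,66,1)
river: ρ → (1,66,-55)
river: ρ → (-55,44,12)
river: ρ → (12,52,-39)
river: ρ → (-39,26,25)
ρ-cycle length = 14 (tail of 0 descent steps not counted)

14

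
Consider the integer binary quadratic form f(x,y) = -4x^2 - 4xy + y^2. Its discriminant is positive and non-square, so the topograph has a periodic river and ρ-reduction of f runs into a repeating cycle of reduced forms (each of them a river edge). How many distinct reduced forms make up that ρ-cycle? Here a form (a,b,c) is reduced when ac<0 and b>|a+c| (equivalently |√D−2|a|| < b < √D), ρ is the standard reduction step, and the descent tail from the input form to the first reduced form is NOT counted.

D = 32, ⌊√D⌋ = 5
descent: ρ → (1,4,-4)  [lands on river]
river: ρ → (-4,4,1)
ρ-cycle length = 2 (tail of 1 descent step not counted)

2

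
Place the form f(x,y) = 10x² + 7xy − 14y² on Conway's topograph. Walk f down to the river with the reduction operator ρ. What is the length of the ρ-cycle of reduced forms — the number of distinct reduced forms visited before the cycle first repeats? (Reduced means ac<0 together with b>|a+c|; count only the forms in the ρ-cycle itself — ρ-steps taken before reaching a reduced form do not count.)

D = 609, ⌊√D⌋ = 24
river: ρ → (-14,21,3)
river: ρ → (3,21,-14)
river: ρ → (-14,7,10)
river: ρ → (10,13,-11)
river: ρ → (-11,9,12)
river: ρ → (12,15,-8)
river: ρ → (-8,17,10)
river: ρ → (10,23,-2)
river: ρ → (-2,21,21)
river: ρ → (21,21,-2)
river: ρ → (-2,23,10)
river: ρ → (10,17,-8)
river: ρ → (-8,15,12)
river: ρ → (12,9,-11)
river: ρ → (-11,13,10)
river: ρ → (10,7,-14)
ρ-cycle length = 16 (tail of 0 descent steps not counted)

16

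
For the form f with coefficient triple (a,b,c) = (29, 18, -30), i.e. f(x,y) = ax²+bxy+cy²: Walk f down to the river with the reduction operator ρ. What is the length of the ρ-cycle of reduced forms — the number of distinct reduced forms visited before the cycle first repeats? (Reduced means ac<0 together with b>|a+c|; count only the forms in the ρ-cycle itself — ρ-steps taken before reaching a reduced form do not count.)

D = 3804, ⌊√D⌋ = 61
river: ρ → (-30,42,17)
river: ρ → (17,60,-3)
river: ρ → (-3,60,17)
river: ρ → (17,42,-30)
river: ρ → (-30,18,29)
river: ρ → (29,40,-19)
river: ρ → (-19,36,33)
river: ρ → (33,30,-22)
river: ρ → (-22,58,5)
river: ρ → (5,52,-55)
river: ρ → (-55,58,2)
river: ρ → (2,58,-55)
river: ρ → (-55,52,5)
river: ρ → (5,58,-22)
river: ρ → (-22,30,33)
river: ρ → (33,36,-19)
river: ρ → (-19,40,29)
river: ρ → (29,18,-30)
ρ-cycle length = 18 (tail of 0 descent steps not counted)

18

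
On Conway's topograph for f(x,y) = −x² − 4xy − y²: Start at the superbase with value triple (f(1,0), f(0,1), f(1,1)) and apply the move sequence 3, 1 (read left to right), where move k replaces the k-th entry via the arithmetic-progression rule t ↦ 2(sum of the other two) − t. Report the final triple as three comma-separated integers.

start (-1,-1,-6) = (f(1,0),f(0,1),f(1,1))
replace slot 3: 2·((-1)+(-1)) − (-6) = 2 → (-1,-1,2)
replace slot 1: 2·((-1)+2) − (-1) = 3 → (3,-1,2)

3,-1,2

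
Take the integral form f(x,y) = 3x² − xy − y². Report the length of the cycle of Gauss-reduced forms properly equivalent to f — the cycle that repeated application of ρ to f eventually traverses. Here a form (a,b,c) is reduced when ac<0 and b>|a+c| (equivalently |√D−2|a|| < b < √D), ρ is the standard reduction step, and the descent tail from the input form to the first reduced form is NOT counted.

D = 13, ⌊√D⌋ = 3
descent: ρ → (-1,3,1)  [lands on river]
river: ρ → (1,3,-1)
ρ-cycle length = 2 (tail of 1 descent step not counted)

2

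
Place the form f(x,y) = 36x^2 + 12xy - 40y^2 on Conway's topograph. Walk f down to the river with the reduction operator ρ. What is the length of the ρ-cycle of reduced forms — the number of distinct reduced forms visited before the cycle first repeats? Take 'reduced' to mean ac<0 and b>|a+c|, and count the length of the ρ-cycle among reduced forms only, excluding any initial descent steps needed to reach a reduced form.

D = 5904, ⌊√D⌋ = 76
river: ρ → (-40,68,8)
river: ρ → (8,76,-4)
river: ρ → (-4,76,8)
river: ρ → (8,68,-40)
river: ρ → (-40,12,36)
river: ρ → (36,60,-16)
river: ρ → (-16,68,20)
river: ρ → (20,52,-40)
river: ρ → (-40,28,32)
river: ρ → (32,36,-36)
river: ρ → (-36,36,32)
river: ρ → (32,28,-40)
river: ρ → (-40,52,20)
river: ρ → (20,68,-16)
river: ρ → (-16,60,36)
river: ρ → (36,12,-40)
ρ-cycle length = 16 (tail of 0 descent steps not counted)

16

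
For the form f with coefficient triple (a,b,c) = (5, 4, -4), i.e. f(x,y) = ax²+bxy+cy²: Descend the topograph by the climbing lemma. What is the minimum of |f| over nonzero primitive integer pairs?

river: ρ → (-4,4,5)
river: ρ → (5,6,-3)
river: ρ → (-3,6,5)
river: ρ → (5,4,-4)
closes: descent 0, river 4
min |a| on river = 3

3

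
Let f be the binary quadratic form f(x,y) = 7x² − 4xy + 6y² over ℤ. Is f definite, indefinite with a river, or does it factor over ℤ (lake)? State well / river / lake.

D = b²−4ac = (-4)² − 4·7·6 = -152
D < 0 ⇒ definite ⇒ every region one sign ⇒ single well

well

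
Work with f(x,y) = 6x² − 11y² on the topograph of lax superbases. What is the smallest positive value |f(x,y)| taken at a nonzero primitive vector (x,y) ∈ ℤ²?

descent: ρ → (-11,0,6)
descent: ρ → (6,12,-5)  [lands on river]
river: ρ → (-5,8,10)
river: ρ → (10,12,-3)
river: ρ → (-3,12,10)
river: ρ → (10,8,-5)
river: ρ → (-5,12,6)
closes: descent 2, river 6
min |a| on river = 3

3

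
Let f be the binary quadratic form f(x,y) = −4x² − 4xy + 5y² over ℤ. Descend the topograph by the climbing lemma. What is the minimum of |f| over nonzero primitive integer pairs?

descent: ρ → (5,4,-4)  [lands on river]
river: ρ → (-4,4,5)
river: ρ → (5,6,-3)
river: ρ → (-3,6,5)
closes: descent 1, river 4
min |a| on river = 3

3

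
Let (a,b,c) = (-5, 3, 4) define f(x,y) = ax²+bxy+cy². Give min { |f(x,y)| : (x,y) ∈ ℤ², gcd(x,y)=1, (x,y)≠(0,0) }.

river: ρ → (4,5,-4)
river: ρ → (-4,3,5)
river: ρ → (5,7,-2)
river: ρ → (-2,9,1)
river: ρ → (1,9,-2)
river: ρ → (-2,7,5)
river: ρ → (5,3,-4)
river: ρ → (-4,5,4)
river: ρ → (4,3,-5)
river: ρ → (-5,7,2)
river: ρ → (2,9,-1)
river: ρ → (-1,9,2)
river: ρ → (2,7,-5)
river: ρ → (-5,3,4)
closes: descent 0, river 14
min |a| on river = 1

1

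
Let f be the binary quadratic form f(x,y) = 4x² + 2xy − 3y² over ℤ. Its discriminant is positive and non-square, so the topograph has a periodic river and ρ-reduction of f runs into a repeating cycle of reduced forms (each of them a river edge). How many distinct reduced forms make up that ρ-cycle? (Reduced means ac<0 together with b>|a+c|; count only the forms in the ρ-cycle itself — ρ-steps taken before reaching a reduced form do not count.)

D = 52, ⌊√D⌋ = 7
river: ρ → (-3,4,3)
river: ρ → (3,2,-4)
river: ρ → (-4,6,1)
river: ρ → (1,6,-4)
river: ρ → (-4,2,3)
river: ρ → (3,4,-3)
river: ρ → (-3,2,4)
river: ρ → (4,6,-1)
river: ρ → (-1,6,4)
river: ρ → (4,2,-3)
ρ-cycle length = 10 (tail of 0 descent steps not counted)

10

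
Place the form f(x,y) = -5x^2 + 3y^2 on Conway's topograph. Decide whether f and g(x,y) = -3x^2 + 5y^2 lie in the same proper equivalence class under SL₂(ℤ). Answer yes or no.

D₁ = 60, D₂ = 60
river cycle of f (length 2): (3, 6, -2), (-2, 6, 3)
river cycle of g (length 2): (-3, 6, 2), (2, 6, -3)
cycles differ ⇒ inequivalent

no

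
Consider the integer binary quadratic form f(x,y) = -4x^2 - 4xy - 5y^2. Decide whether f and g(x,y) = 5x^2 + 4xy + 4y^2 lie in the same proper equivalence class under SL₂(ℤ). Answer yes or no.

D₁ = -64, D₂ = -64
f is negative-definite; reduce −f:
−f: reduced (well bottom): (4,4,5) with a≤c, −a<b≤a
flip sign back: reduced form of f is (-4,-4,-5)
g: flip: (5,4,4)→(4,-4,5)
g: translate: b→4 (≡-4 mod 8), so (4,-4,5)→(4,4,5)
g: reduced (well bottom): (4,4,5) with a≤c, −a<b≤a
reduced forms (-4, -4, -5) vs (4, 4, 5) ⇒ inequivalent

no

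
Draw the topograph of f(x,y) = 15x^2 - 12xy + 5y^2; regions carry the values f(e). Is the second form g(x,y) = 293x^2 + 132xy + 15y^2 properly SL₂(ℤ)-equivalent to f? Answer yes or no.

D₁ = -156, D₂ = -156
f: flip: (15,-12,5)→(5,12,15)
f: translate: b→2 (≡12 mod 10), so (5,12,15)→(5,2,8)
f: reduced (well bottom): (5,2,8) with a≤c, −a<b≤a
g: flip: (293,132,15)→(15,-132,293)
g: translate: b→-12 (≡-132 mod 30), so (15,-132,293)→(15,-12,5)
g: flip: (15,-12,5)→(5,12,15)
g: translate: b→2 (≡12 mod 10), so (5,12,15)→(5,2,8)
g: reduced (well bottom): (5,2,8) with a≤c, −a<b≤a
reduced forms (5, 2, 8) vs (5, 2, 8) ⇒ equivalent

yes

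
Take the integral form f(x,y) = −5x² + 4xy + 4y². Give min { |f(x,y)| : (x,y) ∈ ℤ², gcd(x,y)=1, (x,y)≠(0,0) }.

river: ρ → (4,4,-5)
river: ρ → (-5,6,3)
river: ρ → (3,6,-5)
river: ρ → (-5,4,4)
closes: descent 0, river 4
min |a| on river = 3

3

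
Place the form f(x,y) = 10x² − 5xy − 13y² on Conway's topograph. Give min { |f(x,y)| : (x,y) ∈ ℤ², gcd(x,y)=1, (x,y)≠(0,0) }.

descent: ρ → (-13,5,10)  [lands on river]
river: ρ → (10,15,-8)
river: ρ → (-8,17,8)
river: ρ → (8,15,-10)
river: ρ → (-10,5,13)
river: ρ → (13,21,-2)
river: ρ → (-2,23,2)
river: ρ → (2,21,-13)
closes: descent 1, river 8
min |a| on river = 2

2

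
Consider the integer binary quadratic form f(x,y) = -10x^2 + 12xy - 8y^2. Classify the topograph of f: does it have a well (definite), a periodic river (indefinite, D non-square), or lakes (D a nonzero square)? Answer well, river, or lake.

D = b²−4ac = 12² − 4·(-10)·(-8) = -176
D < 0 ⇒ definite ⇒ every region one sign ⇒ single well

well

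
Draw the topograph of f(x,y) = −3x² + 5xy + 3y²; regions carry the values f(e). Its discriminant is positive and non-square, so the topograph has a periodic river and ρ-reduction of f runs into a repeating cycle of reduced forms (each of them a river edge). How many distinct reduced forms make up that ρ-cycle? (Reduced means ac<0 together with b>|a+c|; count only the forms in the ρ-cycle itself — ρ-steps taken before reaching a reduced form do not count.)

D = 61, ⌊√D⌋ = 7
river: ρ → (3,7,-1)
river: ρ → (-1,7,3)
river: ρ → (3,5,-3)
river: ρ → (-3,7,1)
river: ρ → (1,7,-3)
river: ρ → (-3,5,3)
ρ-cycle length = 6 (tail of 0 descent steps not counted)

6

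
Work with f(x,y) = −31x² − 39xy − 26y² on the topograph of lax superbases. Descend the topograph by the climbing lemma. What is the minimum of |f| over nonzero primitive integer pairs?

translate: b→-23 (≡39 mod 62), so (31,39,26)→(31,-23,18)
flip: (31,-23,18)→(18,23,31)
translate: b→-13 (≡23 mod 36), so (18,23,31)→(18,-13,26)
reduced (well bottom): (18,-13,26) with a≤c, −a<b≤a
well minimum |f| = |-18| = 18 (negative-definite)

18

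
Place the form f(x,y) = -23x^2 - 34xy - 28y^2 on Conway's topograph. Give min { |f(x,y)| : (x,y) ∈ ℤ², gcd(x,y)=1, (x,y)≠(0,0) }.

translate: b→-12 (≡34 mod 46), so (23,34,28)→(23,-12,17)
flip: (23,-12,17)→(17,12,23)
reduced (well bottom): (17,12,23) with a≤c, −a<b≤a
well minimum |f| = |-17| = 17 (negative-definite)

17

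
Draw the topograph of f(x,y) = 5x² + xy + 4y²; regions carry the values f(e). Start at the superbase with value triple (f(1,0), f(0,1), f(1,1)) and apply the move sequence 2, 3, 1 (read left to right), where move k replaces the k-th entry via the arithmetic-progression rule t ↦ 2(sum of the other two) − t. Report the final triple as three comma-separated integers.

start (5,4,10) = (f(1,0),f(0,1),f(1,1))
replace slot 2: 2·(5+10) − 4 = 26 → (5,26,10)
replace slot 3: 2·(5+26) − 10 = 52 → (5,26,52)
replace slot 1: 2·(26+52) − 5 = 151 → (151,26,52)

151,26,52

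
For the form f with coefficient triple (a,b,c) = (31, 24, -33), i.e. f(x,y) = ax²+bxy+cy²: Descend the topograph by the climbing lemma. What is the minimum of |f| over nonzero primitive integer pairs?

river: ρ → (-33,42,22)
river: ρ → (22,46,-29)
river: ρ → (-29,12,39)
river: ρ → (39,66,-2)
river: ρ → (-2,66,39)
river: ρ → (39,12,-29)
river: ρ → (-29,46,22)
river: ρ → (22,42,-33)
river: ρ → (-33,24,31)
river: ρ → (31,38,-26)
river: ρ → (-26,66,3)
river: ρ → (3,66,-26)
river: ρ → (-26,38,31)
river: ρ → (31,24,-33)
closes: descent 0, river 14
min |a| on river = 2

2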